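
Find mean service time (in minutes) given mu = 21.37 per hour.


Mean service time = 60/mu = 60/21.37 = 2.81 minutes

2.81 minutes


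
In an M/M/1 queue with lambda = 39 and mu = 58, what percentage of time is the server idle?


Idle fraction = (1 - rho) * 100 = (1 - 39/58) * 100 = 32.8%

32.8%


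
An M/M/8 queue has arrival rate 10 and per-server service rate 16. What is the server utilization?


rho = lambda/(c*mu) = 10/(8*16) = 0.0781

0.0781


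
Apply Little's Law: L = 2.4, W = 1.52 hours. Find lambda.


lambda = L / W = 2.4 / 1.52 = 1.58 per hour

1.58 per hour


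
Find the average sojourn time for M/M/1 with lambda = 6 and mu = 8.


W = 1/(mu - lambda) = 1/(8 - 6) = 0.5 hours

0.5 hours


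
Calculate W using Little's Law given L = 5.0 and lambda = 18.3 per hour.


W = L / lambda = 5.0 / 18.3 = 0.2732 hours

0.2732 hours


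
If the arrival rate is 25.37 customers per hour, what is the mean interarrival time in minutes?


Mean interarrival time = 60/lambda = 60/25.37 = 2.36 minutes

2.36 minutes


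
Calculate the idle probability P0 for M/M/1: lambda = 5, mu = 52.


P0 = 1 - rho = 1 - 5/52 = 0.9038

0.9038


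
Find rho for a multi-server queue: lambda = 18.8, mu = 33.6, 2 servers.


rho = lambda / (c * mu) = 18.8 / (2 * 33.6) = 0.2798

0.2798


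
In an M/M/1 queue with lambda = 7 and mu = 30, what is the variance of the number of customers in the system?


rho = 7/30; Var(N) = rho/(1-rho)^2 = 0.4

0.4


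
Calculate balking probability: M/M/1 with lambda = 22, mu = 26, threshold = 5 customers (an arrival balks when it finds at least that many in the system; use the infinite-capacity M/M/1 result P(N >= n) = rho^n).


P(N >= 5) = rho^5 = (22/26)^5 = 0.4338

0.4338


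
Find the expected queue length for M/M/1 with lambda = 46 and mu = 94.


rho = 46/94; Lq = rho^2/(1-rho) = 0.47

0.47


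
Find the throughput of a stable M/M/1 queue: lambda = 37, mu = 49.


For a stable queue (lambda < mu), throughput = lambda = 37 per hour

37 per hour


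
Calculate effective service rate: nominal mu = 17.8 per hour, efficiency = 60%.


Effective rate = mu * efficiency = 17.8 * 0.6 = 10.68 per hour

10.68 per hour


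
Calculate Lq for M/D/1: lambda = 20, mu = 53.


M/D/1: Lq = rho^2 / (2*(1-rho)) where rho = 20/53; Lq = 0.11

0.11


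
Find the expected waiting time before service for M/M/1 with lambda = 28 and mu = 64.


rho = 28/64; Wq = rho/(mu - lambda) = 0.0122 hours

0.0122 hours


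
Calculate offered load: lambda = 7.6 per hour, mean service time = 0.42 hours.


Offered load a = lambda * E[S] = 7.6 * 0.42 = 3.19 Erlangs

3.19 Erlangs


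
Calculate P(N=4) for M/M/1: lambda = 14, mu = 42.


rho = 14/42; P(n) = (1-rho)*rho^n = (1-14/42)*(14/42)^4 = 0.0082

0.0082


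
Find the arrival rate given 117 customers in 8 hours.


lambda = total arrivals / time = 117 / 8 = 14.63 per hour

14.63 per hour


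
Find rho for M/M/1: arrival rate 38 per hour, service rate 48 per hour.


rho = lambda/mu = 38/48 = 0.7917

0.7917


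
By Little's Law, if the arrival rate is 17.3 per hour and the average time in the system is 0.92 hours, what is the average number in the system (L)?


L = lambda * W = 17.3 * 0.92 = 15.92

15.92


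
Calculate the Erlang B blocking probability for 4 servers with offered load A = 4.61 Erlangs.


B(N,A) = (A^N/N!) / sum(A^k/k!, k=0..N) with N=4, A=4.61 = 0.3662

0.3662


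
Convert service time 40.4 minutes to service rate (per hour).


mu = 60 / avg_service_time = 60 / 40.4 = 1.49 per hour

1.49 per hour


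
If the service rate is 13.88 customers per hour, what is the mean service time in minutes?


Mean service time = 60/mu = 60/13.88 = 4.32 minutes

4.32 minutes


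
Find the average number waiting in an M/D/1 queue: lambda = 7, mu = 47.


M/D/1: Lq = rho^2 / (2*(1-rho)) where rho = 7/47; Lq = 0.01

0.01


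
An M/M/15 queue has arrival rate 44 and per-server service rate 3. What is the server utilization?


rho = lambda/(c*mu) = 44/(15*3) = 0.9778

0.9778


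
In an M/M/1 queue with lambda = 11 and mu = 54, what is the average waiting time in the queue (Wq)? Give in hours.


rho = 11/54; Wq = rho/(mu - lambda) = 0.0047 hours

0.0047 hours


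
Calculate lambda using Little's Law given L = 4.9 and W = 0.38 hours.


lambda = L / W = 4.9 / 0.38 = 12.89 per hour

12.89 per hour


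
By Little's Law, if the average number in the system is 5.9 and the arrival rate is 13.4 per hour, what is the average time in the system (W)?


W = L / lambda = 5.9 / 13.4 = 0.4403 hours

0.4403 hours


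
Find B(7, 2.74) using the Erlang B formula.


B(N,A) = (A^N/N!) / sum(A^k/k!, k=0..N) with N=7, A=2.74 = 0.015

0.015


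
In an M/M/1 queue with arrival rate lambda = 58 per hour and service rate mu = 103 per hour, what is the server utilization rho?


rho = lambda/mu = 58/103 = 0.5631

0.5631


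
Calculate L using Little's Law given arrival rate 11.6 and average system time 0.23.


L = lambda * W = 11.6 * 0.23 = 2.67

2.67


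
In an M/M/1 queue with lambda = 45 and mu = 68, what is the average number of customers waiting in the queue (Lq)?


rho = 45/68; Lq = rho^2/(1-rho) = 1.29

1.29


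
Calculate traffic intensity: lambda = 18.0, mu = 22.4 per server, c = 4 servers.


rho = lambda / (c * mu) = 18.0 / (4 * 22.4) = 0.2009

0.2009


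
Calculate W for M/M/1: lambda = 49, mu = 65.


W = 1/(mu - lambda) = 1/(65 - 49) = 0.0625 hours

0.0625 hours


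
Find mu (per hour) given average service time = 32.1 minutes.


mu = 60 / avg_service_time = 60 / 32.1 = 1.87 per hour

1.87 per hour


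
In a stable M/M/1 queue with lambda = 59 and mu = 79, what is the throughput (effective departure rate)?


For a stable queue (lambda < mu), throughput = lambda = 59 per hour

59 per hour


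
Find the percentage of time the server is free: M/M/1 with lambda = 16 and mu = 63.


Idle fraction = (1 - rho) * 100 = (1 - 16/63) * 100 = 74.6%

74.6%


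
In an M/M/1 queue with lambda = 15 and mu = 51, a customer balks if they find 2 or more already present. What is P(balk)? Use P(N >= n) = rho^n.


P(N >= 2) = rho^2 = (15/51)^2 = 0.0865

0.0865


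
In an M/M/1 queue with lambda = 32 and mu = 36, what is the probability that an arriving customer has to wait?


P(wait) = rho = lambda/mu = 32/36 = 0.8889

0.8889


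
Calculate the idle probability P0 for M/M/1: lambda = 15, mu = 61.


P0 = 1 - rho = 1 - 15/61 = 0.7541

0.7541


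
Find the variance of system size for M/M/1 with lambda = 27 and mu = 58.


rho = 27/58; Var(N) = rho/(1-rho)^2 = 1.63

1.63


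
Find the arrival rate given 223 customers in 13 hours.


lambda = total arrivals / time = 223 / 13 = 17.15 per hour

17.15 per hour


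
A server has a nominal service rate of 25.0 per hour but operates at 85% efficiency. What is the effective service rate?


Effective rate = mu * efficiency = 25.0 * 0.85 = 21.25 per hour

21.25 per hour


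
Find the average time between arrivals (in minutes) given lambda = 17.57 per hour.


Mean interarrival time = 60/lambda = 60/17.57 = 3.41 minutes

3.41 minutes


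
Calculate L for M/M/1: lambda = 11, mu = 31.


rho = 11/31; L = rho/(1-rho) = 0.55

0.55


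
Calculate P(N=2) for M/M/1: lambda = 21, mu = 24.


rho = 21/24; P(n) = (1-rho)*rho^n = (1-21/24)*(21/24)^2 = 0.0957

0.0957


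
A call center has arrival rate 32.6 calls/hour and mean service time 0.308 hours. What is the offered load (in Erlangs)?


Offered load a = lambda * E[S] = 32.6 * 0.308 = 10.04 Erlangs

10.04 Erlangs


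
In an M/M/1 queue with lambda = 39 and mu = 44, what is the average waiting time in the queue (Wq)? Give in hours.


rho = 39/44; Wq = rho/(mu - lambda) = 0.1773 hours

0.1773 hours


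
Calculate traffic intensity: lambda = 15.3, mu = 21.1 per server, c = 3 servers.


rho = lambda / (c * mu) = 15.3 / (3 * 21.1) = 0.2417

0.2417


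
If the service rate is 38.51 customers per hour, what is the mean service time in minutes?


Mean service time = 60/mu = 60/38.51 = 1.56 minutes

1.56 minutes


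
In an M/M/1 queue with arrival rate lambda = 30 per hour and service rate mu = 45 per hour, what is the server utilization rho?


rho = lambda/mu = 30/45 = 0.6667

0.6667


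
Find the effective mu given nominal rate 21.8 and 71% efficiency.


Effective rate = mu * efficiency = 21.8 * 0.71 = 15.48 per hour

15.48 per hour


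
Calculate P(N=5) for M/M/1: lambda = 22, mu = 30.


rho = 22/30; P(n) = (1-rho)*rho^n = (1-22/30)*(22/30)^5 = 0.0566

0.0566


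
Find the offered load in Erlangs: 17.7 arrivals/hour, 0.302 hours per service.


Offered load a = lambda * E[S] = 17.7 * 0.302 = 5.35 Erlangs

5.35 Erlangs


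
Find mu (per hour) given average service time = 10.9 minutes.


mu = 60 / avg_service_time = 60 / 10.9 = 5.5 per hour

5.5 per hour


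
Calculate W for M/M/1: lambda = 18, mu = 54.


W = 1/(mu - lambda) = 1/(54 - 18) = 0.0278 hours

0.0278 hours


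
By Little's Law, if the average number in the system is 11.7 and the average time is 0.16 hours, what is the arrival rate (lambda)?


lambda = L / W = 11.7 / 0.16 = 73.13 per hour

73.13 per hour


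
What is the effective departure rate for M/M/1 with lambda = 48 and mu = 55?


For a stable queue (lambda < mu), throughput = lambda = 48 per hour

48 per hour


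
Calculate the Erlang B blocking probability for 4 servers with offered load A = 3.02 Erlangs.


B(N,A) = (A^N/N!) / sum(A^k/k!, k=0..N) with N=4, A=3.02 = 0.2083

0.2083


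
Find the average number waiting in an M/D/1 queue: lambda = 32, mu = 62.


M/D/1: Lq = rho^2 / (2*(1-rho)) where rho = 32/62; Lq = 0.28

0.28


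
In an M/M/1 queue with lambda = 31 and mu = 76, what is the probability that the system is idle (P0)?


P0 = 1 - rho = 1 - 31/76 = 0.5921

0.5921


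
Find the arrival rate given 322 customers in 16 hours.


lambda = total arrivals / time = 322 / 16 = 20.13 per hour

20.13 per hour


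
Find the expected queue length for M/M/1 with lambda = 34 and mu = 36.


rho = 34/36; Lq = rho^2/(1-rho) = 16.06

16.06


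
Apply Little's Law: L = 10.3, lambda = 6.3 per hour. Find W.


W = L / lambda = 10.3 / 6.3 = 1.6349 hours

1.6349 hours


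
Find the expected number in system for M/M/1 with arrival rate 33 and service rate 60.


rho = 33/60; L = rho/(1-rho) = 1.22

1.22


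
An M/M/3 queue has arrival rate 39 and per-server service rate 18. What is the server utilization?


rho = lambda/(c*mu) = 39/(3*18) = 0.7222

0.7222


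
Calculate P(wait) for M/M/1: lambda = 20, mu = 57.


P(wait) = rho = lambda/mu = 20/57 = 0.3509

0.3509


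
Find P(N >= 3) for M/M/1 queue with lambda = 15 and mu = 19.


P(N >= 3) = rho^3 = (15/19)^3 = 0.4921

0.4921


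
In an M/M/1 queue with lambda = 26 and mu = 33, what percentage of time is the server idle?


Idle fraction = (1 - rho) * 100 = (1 - 26/33) * 100 = 21.2%

21.2%


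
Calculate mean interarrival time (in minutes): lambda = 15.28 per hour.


Mean interarrival time = 60/lambda = 60/15.28 = 3.93 minutes

3.93 minutes


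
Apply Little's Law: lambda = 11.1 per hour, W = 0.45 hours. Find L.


L = lambda * W = 11.1 * 0.45 = 5.0

5.0


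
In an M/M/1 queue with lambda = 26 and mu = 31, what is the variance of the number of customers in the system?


rho = 26/31; Var(N) = rho/(1-rho)^2 = 32.24

32.24


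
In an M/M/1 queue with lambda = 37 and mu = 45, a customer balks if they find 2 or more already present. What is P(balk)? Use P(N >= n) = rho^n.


P(N >= 2) = rho^2 = (37/45)^2 = 0.676

0.676


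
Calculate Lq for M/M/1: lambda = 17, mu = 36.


rho = 17/36; Lq = rho^2/(1-rho) = 0.42

0.42


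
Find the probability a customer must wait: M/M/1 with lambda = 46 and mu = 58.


P(wait) = rho = lambda/mu = 46/58 = 0.7931

0.7931


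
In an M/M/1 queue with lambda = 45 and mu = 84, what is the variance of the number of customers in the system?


rho = 45/84; Var(N) = rho/(1-rho)^2 = 2.49

2.49


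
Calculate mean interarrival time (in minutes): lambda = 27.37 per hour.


Mean interarrival time = 60/lambda = 60/27.37 = 2.19 minutes

2.19 minutes


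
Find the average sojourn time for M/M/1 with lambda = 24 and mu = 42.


W = 1/(mu - lambda) = 1/(42 - 24) = 0.0556 hours

0.0556 hours


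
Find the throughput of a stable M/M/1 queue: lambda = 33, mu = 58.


For a stable queue (lambda < mu), throughput = lambda = 33 per hour

33 per hour


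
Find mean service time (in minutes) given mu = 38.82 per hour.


Mean service time = 60/mu = 60/38.82 = 1.55 minutes

1.55 minutes


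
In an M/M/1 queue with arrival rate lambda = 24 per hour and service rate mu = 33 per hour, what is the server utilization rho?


rho = lambda/mu = 24/33 = 0.7273

0.7273


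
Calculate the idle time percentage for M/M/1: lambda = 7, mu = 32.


Idle fraction = (1 - rho) * 100 = (1 - 7/32) * 100 = 78.1%

78.1%


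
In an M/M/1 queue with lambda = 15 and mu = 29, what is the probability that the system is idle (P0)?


P0 = 1 - rho = 1 - 15/29 = 0.4828

0.4828


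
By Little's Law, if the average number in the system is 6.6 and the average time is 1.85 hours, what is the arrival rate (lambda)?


lambda = L / W = 6.6 / 1.85 = 3.57 per hour

3.57 per hour


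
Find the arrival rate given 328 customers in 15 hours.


lambda = total arrivals / time = 328 / 15 = 21.87 per hour

21.87 per hour


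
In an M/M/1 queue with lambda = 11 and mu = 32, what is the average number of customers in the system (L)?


rho = 11/32; L = rho/(1-rho) = 0.52

0.52


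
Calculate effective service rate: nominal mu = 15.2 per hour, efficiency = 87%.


Effective rate = mu * efficiency = 15.2 * 0.87 = 13.22 per hour

13.22 per hour


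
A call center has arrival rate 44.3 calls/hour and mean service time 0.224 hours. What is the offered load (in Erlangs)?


Offered load a = lambda * E[S] = 44.3 * 0.224 = 9.92 Erlangs

9.92 Erlangs


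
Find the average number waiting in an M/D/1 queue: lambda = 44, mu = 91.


M/D/1: Lq = rho^2 / (2*(1-rho)) where rho = 44/91; Lq = 0.23

0.23


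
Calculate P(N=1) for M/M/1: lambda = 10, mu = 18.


rho = 10/18; P(n) = (1-rho)*rho^n = (1-10/18)*(10/18)^1 = 0.2469

0.2469


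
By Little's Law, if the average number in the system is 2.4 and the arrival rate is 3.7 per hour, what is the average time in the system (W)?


W = L / lambda = 2.4 / 3.7 = 0.6486 hours

0.6486 hours


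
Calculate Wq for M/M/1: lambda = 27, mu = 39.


rho = 27/39; Wq = rho/(mu - lambda) = 0.0577 hours

0.0577 hours


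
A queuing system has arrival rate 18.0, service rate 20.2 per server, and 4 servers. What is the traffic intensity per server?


rho = lambda / (c * mu) = 18.0 / (4 * 20.2) = 0.2228

0.2228


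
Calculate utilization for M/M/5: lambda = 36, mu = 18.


rho = lambda/(c*mu) = 36/(5*18) = 0.4

0.4


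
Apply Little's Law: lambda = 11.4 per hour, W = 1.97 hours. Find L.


L = lambda * W = 11.4 * 1.97 = 22.46

22.46


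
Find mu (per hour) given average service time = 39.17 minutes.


mu = 60 / avg_service_time = 60 / 39.17 = 1.53 per hour

1.53 per hour


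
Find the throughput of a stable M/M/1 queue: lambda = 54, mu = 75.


For a stable queue (lambda < mu), throughput = lambda = 54 per hour

54 per hour


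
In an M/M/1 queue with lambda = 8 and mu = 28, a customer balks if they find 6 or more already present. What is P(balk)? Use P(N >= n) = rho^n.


P(N >= 6) = rho^6 = (8/28)^6 = 0.0005

0.0005


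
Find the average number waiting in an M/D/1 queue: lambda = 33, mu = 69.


M/D/1: Lq = rho^2 / (2*(1-rho)) where rho = 33/69; Lq = 0.22

0.22


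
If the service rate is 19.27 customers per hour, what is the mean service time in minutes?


Mean service time = 60/mu = 60/19.27 = 3.11 minutes

3.11 minutes


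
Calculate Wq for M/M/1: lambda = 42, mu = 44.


rho = 42/44; Wq = rho/(mu - lambda) = 0.4773 hours

0.4773 hours


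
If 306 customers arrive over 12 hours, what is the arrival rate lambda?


lambda = total arrivals / time = 306 / 12 = 25.5 per hour

25.5 per hour


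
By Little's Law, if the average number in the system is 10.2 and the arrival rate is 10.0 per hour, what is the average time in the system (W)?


W = L / lambda = 10.2 / 10.0 = 1.02 hours

1.02 hours


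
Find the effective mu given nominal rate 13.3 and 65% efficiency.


Effective rate = mu * efficiency = 13.3 * 0.65 = 8.65 per hour

8.65 per hour


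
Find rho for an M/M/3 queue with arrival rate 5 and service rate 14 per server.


rho = lambda/(c*mu) = 5/(3*14) = 0.119

0.119


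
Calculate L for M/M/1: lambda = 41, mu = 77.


rho = 41/77; L = rho/(1-rho) = 1.14

1.14


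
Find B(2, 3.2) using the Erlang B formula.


B(N,A) = (A^N/N!) / sum(A^k/k!, k=0..N) with N=2, A=3.2 = 0.5494

0.5494


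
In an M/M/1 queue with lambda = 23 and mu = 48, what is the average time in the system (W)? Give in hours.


W = 1/(mu - lambda) = 1/(48 - 23) = 0.04 hours

0.04 hours


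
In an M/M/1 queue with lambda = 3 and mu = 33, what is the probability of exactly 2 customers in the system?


rho = 3/33; P(n) = (1-rho)*rho^n = (1-3/33)*(3/33)^2 = 0.0075

0.0075


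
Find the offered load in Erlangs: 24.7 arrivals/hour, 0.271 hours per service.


Offered load a = lambda * E[S] = 24.7 * 0.271 = 6.69 Erlangs

6.69 Erlangs


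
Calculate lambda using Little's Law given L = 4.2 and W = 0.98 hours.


lambda = L / W = 4.2 / 0.98 = 4.29 per hour

4.29 per hour


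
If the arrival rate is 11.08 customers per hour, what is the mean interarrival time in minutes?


Mean interarrival time = 60/lambda = 60/11.08 = 5.42 minutes

5.42 minutes


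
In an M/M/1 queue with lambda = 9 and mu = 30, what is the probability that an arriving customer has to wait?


P(wait) = rho = lambda/mu = 9/30 = 0.3

0.3


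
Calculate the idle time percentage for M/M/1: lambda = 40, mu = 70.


Idle fraction = (1 - rho) * 100 = (1 - 40/70) * 100 = 42.9%

42.9%


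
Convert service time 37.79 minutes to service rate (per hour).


mu = 60 / avg_service_time = 60 / 37.79 = 1.59 per hour

1.59 per hour


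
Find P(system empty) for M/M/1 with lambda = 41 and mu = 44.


P0 = 1 - rho = 1 - 41/44 = 0.0682

0.0682


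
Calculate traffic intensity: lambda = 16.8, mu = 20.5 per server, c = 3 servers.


rho = lambda / (c * mu) = 16.8 / (3 * 20.5) = 0.2732

0.2732


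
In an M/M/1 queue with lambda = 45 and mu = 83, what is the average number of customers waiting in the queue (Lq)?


rho = 45/83; Lq = rho^2/(1-rho) = 0.64

0.64


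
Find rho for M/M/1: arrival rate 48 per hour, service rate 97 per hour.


rho = lambda/mu = 48/97 = 0.4948

0.4948


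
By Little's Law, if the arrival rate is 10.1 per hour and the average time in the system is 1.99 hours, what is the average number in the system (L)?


L = lambda * W = 10.1 * 1.99 = 20.1

20.1


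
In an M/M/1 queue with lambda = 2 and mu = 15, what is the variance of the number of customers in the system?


rho = 2/15; Var(N) = rho/(1-rho)^2 = 0.18

0.18


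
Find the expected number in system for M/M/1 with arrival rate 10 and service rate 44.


rho = 10/44; L = rho/(1-rho) = 0.29

0.29


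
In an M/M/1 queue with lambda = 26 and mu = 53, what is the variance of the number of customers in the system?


rho = 26/53; Var(N) = rho/(1-rho)^2 = 1.89

1.89


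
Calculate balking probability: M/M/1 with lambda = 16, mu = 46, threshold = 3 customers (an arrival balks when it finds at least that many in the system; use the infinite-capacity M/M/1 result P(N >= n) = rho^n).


P(N >= 3) = rho^3 = (16/46)^3 = 0.0421

0.0421


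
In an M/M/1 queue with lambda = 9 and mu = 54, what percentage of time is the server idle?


Idle fraction = (1 - rho) * 100 = (1 - 9/54) * 100 = 83.3%

83.3%


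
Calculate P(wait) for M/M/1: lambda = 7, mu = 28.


P(wait) = rho = lambda/mu = 7/28 = 0.25

0.25


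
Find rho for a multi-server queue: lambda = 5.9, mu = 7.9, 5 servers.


rho = lambda / (c * mu) = 5.9 / (5 * 7.9) = 0.1494

0.1494


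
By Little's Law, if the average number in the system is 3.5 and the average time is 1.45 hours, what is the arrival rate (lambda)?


lambda = L / W = 3.5 / 1.45 = 2.41 per hour

2.41 per hour


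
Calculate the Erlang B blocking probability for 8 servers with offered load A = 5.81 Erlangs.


B(N,A) = (A^N/N!) / sum(A^k/k!, k=0..N) with N=8, A=5.81 = 0.1114

0.1114


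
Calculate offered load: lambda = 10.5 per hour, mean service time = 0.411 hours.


Offered load a = lambda * E[S] = 10.5 * 0.411 = 4.32 Erlangs

4.32 Erlangs


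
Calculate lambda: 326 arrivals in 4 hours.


lambda = total arrivals / time = 326 / 4 = 81.5 per hour

81.5 per hour


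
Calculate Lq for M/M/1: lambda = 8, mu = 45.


rho = 8/45; Lq = rho^2/(1-rho) = 0.04

0.04


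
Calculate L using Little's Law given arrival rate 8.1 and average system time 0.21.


L = lambda * W = 8.1 * 0.21 = 1.7

1.7


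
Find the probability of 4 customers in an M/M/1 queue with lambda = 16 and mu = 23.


rho = 16/23; P(n) = (1-rho)*rho^n = (1-16/23)*(16/23)^4 = 0.0713

0.0713


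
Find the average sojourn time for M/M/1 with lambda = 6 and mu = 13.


W = 1/(mu - lambda) = 1/(13 - 6) = 0.1429 hours

0.1429 hours


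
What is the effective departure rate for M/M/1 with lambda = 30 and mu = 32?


For a stable queue (lambda < mu), throughput = lambda = 30 per hour

30 per hour


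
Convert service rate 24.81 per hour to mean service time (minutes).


Mean service time = 60/mu = 60/24.81 = 2.42 minutes

2.42 minutes


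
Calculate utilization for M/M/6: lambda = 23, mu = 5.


rho = lambda/(c*mu) = 23/(6*5) = 0.7667

0.7667


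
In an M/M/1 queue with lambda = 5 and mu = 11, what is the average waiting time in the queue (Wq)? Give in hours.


rho = 5/11; Wq = rho/(mu - lambda) = 0.0758 hours

0.0758 hours


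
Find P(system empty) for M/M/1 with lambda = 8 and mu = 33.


P0 = 1 - rho = 1 - 8/33 = 0.7576

0.7576


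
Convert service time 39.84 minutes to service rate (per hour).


mu = 60 / avg_service_time = 60 / 39.84 = 1.51 per hour

1.51 per hour


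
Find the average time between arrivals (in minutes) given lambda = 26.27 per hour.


Mean interarrival time = 60/lambda = 60/26.27 = 2.28 minutes

2.28 minutes


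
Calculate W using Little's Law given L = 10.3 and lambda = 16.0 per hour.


W = L / lambda = 10.3 / 16.0 = 0.6438 hours

0.6438 hours


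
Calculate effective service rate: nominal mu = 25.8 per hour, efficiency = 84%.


Effective rate = mu * efficiency = 25.8 * 0.84 = 21.67 per hour

21.67 per hour


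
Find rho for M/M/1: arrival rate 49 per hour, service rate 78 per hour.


rho = lambda/mu = 49/78 = 0.6282

0.6282


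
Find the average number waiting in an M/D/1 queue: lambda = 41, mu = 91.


M/D/1: Lq = rho^2 / (2*(1-rho)) where rho = 41/91; Lq = 0.18

0.18


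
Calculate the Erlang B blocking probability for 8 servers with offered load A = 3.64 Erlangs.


B(N,A) = (A^N/N!) / sum(A^k/k!, k=0..N) with N=8, A=3.64 = 0.0203

0.0203


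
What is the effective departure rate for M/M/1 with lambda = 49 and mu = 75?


For a stable queue (lambda < mu), throughput = lambda = 49 per hour

49 per hour


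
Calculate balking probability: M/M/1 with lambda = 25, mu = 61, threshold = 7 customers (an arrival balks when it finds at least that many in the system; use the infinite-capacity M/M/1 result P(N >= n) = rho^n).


P(N >= 7) = rho^7 = (25/61)^7 = 0.0019

0.0019


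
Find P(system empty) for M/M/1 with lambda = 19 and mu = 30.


P0 = 1 - rho = 1 - 19/30 = 0.3667

0.3667


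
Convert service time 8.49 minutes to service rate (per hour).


mu = 60 / avg_service_time = 60 / 8.49 = 7.07 per hour

7.07 per hour


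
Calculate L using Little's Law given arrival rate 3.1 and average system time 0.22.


L = lambda * W = 3.1 * 0.22 = 0.68

0.68


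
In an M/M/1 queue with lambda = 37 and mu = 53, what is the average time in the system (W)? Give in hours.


W = 1/(mu - lambda) = 1/(53 - 37) = 0.0625 hours

0.0625 hours


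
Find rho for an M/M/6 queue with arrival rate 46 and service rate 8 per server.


rho = lambda/(c*mu) = 46/(6*8) = 0.9583

0.9583


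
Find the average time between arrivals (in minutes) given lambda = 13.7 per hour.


Mean interarrival time = 60/lambda = 60/13.7 = 4.38 minutes

4.38 minutes


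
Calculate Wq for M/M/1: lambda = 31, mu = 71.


rho = 31/71; Wq = rho/(mu - lambda) = 0.0109 hours

0.0109 hours


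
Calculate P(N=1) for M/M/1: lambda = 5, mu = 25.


rho = 5/25; P(n) = (1-rho)*rho^n = (1-5/25)*(5/25)^1 = 0.16

0.16


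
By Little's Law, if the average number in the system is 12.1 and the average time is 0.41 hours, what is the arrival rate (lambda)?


lambda = L / W = 12.1 / 0.41 = 29.51 per hour

29.51 per hour


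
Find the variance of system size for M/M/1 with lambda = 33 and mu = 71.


rho = 33/71; Var(N) = rho/(1-rho)^2 = 1.62

1.62


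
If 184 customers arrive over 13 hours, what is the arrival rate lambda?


lambda = total arrivals / time = 184 / 13 = 14.15 per hour

14.15 per hour


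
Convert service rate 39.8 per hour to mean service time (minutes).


Mean service time = 60/mu = 60/39.8 = 1.51 minutes

1.51 minutes


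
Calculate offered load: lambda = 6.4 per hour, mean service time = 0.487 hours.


Offered load a = lambda * E[S] = 6.4 * 0.487 = 3.12 Erlangs

3.12 Erlangs


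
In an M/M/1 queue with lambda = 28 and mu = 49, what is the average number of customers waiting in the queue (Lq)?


rho = 28/49; Lq = rho^2/(1-rho) = 0.76

0.76


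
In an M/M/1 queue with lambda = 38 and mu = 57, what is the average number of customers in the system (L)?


rho = 38/57; L = rho/(1-rho) = 2.0

2.0


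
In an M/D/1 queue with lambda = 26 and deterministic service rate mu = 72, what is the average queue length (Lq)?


M/D/1: Lq = rho^2 / (2*(1-rho)) where rho = 26/72; Lq = 0.1

0.1


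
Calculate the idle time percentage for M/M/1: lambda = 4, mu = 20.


Idle fraction = (1 - rho) * 100 = (1 - 4/20) * 100 = 80.0%

80.0%


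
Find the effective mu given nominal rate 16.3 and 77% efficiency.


Effective rate = mu * efficiency = 16.3 * 0.77 = 12.55 per hour

12.55 per hour


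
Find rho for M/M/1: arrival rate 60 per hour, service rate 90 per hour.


rho = lambda/mu = 60/90 = 0.6667

0.6667


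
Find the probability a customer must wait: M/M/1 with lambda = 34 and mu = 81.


P(wait) = rho = lambda/mu = 34/81 = 0.4198

0.4198


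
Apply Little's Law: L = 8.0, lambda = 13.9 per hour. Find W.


W = L / lambda = 8.0 / 13.9 = 0.5755 hours

0.5755 hours


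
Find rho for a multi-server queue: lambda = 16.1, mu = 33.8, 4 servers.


rho = lambda / (c * mu) = 16.1 / (4 * 33.8) = 0.1191

0.1191


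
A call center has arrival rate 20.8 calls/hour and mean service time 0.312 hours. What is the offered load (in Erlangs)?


Offered load a = lambda * E[S] = 20.8 * 0.312 = 6.49 Erlangs

6.49 Erlangs


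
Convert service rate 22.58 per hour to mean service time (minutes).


Mean service time = 60/mu = 60/22.58 = 2.66 minutes

2.66 minutes


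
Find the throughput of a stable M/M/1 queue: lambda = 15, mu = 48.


For a stable queue (lambda < mu), throughput = lambda = 15 per hour

15 per hour


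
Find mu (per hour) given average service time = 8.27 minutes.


mu = 60 / avg_service_time = 60 / 8.27 = 7.26 per hour

7.26 per hour


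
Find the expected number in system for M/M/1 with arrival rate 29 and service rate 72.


rho = 29/72; L = rho/(1-rho) = 0.67

0.67


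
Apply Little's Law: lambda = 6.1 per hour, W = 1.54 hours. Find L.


L = lambda * W = 6.1 * 1.54 = 9.39

9.39


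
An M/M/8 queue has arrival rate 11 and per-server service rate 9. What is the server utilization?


rho = lambda/(c*mu) = 11/(8*9) = 0.1528

0.1528


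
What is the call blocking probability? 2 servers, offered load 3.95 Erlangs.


B(N,A) = (A^N/N!) / sum(A^k/k!, k=0..N) with N=2, A=3.95 = 0.6118

0.6118


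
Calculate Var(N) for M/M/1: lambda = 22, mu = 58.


rho = 22/58; Var(N) = rho/(1-rho)^2 = 0.98

0.98


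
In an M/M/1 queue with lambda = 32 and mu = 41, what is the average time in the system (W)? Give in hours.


W = 1/(mu - lambda) = 1/(41 - 32) = 0.1111 hours

0.1111 hours


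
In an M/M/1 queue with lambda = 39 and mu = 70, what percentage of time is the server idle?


Idle fraction = (1 - rho) * 100 = (1 - 39/70) * 100 = 44.3%

44.3%


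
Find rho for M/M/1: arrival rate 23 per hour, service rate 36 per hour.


rho = lambda/mu = 23/36 = 0.6389

0.6389


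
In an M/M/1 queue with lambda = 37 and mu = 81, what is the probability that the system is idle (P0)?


P0 = 1 - rho = 1 - 37/81 = 0.5432

0.5432


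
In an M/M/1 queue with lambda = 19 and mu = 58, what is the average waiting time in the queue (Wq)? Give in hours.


rho = 19/58; Wq = rho/(mu - lambda) = 0.0084 hours

0.0084 hours


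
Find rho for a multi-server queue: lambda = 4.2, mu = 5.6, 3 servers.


rho = lambda / (c * mu) = 4.2 / (3 * 5.6) = 0.25

0.25


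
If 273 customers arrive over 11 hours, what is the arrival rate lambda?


lambda = total arrivals / time = 273 / 11 = 24.82 per hour

24.82 per hour


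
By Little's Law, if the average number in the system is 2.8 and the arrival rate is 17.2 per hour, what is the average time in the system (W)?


W = L / lambda = 2.8 / 17.2 = 0.1628 hours

0.1628 hours


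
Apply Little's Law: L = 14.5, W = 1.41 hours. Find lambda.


lambda = L / W = 14.5 / 1.41 = 10.28 per hour

10.28 per hour


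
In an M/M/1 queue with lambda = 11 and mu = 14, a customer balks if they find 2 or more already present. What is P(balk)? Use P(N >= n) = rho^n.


P(N >= 2) = rho^2 = (11/14)^2 = 0.6173

0.6173


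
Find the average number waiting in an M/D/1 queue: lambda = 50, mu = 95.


M/D/1: Lq = rho^2 / (2*(1-rho)) where rho = 50/95; Lq = 0.29

0.29


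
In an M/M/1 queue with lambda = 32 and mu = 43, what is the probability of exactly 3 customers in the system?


rho = 32/43; P(n) = (1-rho)*rho^n = (1-32/43)*(32/43)^3 = 0.1054

0.1054


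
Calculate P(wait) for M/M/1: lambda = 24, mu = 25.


P(wait) = rho = lambda/mu = 24/25 = 0.96

0.96


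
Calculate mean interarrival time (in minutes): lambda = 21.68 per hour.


Mean interarrival time = 60/lambda = 60/21.68 = 2.77 minutes

2.77 minutes


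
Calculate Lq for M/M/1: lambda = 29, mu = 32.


rho = 29/32; Lq = rho^2/(1-rho) = 8.76

8.76


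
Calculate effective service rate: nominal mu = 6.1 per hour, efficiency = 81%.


Effective rate = mu * efficiency = 6.1 * 0.81 = 4.94 per hour

4.94 per hour


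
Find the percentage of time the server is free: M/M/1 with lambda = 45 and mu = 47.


Idle fraction = (1 - rho) * 100 = (1 - 45/47) * 100 = 4.3%

4.3%


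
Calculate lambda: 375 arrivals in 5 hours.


lambda = total arrivals / time = 375 / 5 = 75.0 per hour

75.0 per hour


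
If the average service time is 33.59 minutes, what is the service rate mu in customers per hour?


mu = 60 / avg_service_time = 60 / 33.59 = 1.79 per hour

1.79 per hour


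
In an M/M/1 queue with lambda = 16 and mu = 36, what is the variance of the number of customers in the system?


rho = 16/36; Var(N) = rho/(1-rho)^2 = 1.44

1.44


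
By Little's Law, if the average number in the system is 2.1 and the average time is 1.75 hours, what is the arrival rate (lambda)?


lambda = L / W = 2.1 / 1.75 = 1.2 per hour

1.2 per hour


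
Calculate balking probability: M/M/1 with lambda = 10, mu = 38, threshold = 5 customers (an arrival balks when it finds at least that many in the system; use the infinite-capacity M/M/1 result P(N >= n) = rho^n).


P(N >= 5) = rho^5 = (10/38)^5 = 0.0013

0.0013


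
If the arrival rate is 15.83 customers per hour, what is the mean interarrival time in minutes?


Mean interarrival time = 60/lambda = 60/15.83 = 3.79 minutes

3.79 minutes


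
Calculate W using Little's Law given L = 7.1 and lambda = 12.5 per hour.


W = L / lambda = 7.1 / 12.5 = 0.568 hours

0.568 hours


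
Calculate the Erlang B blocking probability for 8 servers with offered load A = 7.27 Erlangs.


B(N,A) = (A^N/N!) / sum(A^k/k!, k=0..N) with N=8, A=7.27 = 0.1943

0.1943


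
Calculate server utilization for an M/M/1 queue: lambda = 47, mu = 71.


rho = lambda/mu = 47/71 = 0.662

0.662


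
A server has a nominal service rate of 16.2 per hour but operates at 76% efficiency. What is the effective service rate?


Effective rate = mu * efficiency = 16.2 * 0.76 = 12.31 per hour

12.31 per hour


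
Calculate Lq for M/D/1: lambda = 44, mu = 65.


M/D/1: Lq = rho^2 / (2*(1-rho)) where rho = 44/65; Lq = 0.71

0.71


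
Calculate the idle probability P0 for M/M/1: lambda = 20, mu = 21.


P0 = 1 - rho = 1 - 20/21 = 0.0476

0.0476


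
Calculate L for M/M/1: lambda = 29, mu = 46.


rho = 29/46; L = rho/(1-rho) = 1.71

1.71


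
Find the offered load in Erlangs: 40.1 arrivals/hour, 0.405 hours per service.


Offered load a = lambda * E[S] = 40.1 * 0.405 = 16.24 Erlangs

16.24 Erlangs


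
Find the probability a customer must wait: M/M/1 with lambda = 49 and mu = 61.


P(wait) = rho = lambda/mu = 49/61 = 0.8033

0.8033


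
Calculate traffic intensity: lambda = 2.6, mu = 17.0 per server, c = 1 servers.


rho = lambda / (c * mu) = 2.6 / (1 * 17.0) = 0.1529

0.1529


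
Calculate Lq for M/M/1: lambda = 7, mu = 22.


rho = 7/22; Lq = rho^2/(1-rho) = 0.15

0.15


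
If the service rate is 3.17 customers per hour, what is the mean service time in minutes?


Mean service time = 60/mu = 60/3.17 = 18.93 minutes

18.93 minutes


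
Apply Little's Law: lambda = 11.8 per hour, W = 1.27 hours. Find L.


L = lambda * W = 11.8 * 1.27 = 14.99

14.99


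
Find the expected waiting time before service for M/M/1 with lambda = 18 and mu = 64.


rho = 18/64; Wq = rho/(mu - lambda) = 0.0061 hours

0.0061 hours


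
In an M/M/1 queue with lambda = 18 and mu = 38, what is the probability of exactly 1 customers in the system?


rho = 18/38; P(n) = (1-rho)*rho^n = (1-18/38)*(18/38)^1 = 0.2493

0.2493


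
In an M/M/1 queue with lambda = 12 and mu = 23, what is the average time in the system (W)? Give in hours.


W = 1/(mu - lambda) = 1/(23 - 12) = 0.0909 hours

0.0909 hours


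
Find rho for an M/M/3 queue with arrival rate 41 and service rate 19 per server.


rho = lambda/(c*mu) = 41/(3*19) = 0.7193

0.7193


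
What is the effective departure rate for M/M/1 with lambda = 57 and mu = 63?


For a stable queue (lambda < mu), throughput = lambda = 57 per hour

57 per hour


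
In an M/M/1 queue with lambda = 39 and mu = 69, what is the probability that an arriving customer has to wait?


P(wait) = rho = lambda/mu = 39/69 = 0.5652

0.5652


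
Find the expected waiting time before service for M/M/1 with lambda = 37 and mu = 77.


rho = 37/77; Wq = rho/(mu - lambda) = 0.012 hours

0.012 hours


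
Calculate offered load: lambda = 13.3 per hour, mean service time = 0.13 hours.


Offered load a = lambda * E[S] = 13.3 * 0.13 = 1.73 Erlangs

1.73 Erlangs


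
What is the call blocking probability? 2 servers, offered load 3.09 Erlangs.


B(N,A) = (A^N/N!) / sum(A^k/k!, k=0..N) with N=2, A=3.09 = 0.5386

0.5386


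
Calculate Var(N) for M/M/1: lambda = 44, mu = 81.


rho = 44/81; Var(N) = rho/(1-rho)^2 = 2.6

2.6


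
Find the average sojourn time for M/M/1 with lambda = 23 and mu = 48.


W = 1/(mu - lambda) = 1/(48 - 23) = 0.04 hours

0.04 hours


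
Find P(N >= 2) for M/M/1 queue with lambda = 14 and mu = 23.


P(N >= 2) = rho^2 = (14/23)^2 = 0.3705

0.3705


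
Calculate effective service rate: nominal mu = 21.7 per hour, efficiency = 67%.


Effective rate = mu * efficiency = 21.7 * 0.67 = 14.54 per hour

14.54 per hour


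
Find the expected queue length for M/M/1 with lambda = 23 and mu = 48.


rho = 23/48; Lq = rho^2/(1-rho) = 0.44

0.44


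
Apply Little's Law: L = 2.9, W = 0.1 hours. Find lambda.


lambda = L / W = 2.9 / 0.1 = 29.0 per hour

29.0 per hour


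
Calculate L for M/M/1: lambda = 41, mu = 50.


rho = 41/50; L = rho/(1-rho) = 4.56

4.56


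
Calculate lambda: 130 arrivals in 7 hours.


lambda = total arrivals / time = 130 / 7 = 18.57 per hour

18.57 per hour


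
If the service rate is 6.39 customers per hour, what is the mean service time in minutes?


Mean service time = 60/mu = 60/6.39 = 9.39 minutes

9.39 minutes


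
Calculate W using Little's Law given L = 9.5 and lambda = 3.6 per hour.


W = L / lambda = 9.5 / 3.6 = 2.6389 hours

2.6389 hours


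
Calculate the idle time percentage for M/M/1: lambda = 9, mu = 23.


Idle fraction = (1 - rho) * 100 = (1 - 9/23) * 100 = 60.9%

60.9%


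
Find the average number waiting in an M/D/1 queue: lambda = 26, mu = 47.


M/D/1: Lq = rho^2 / (2*(1-rho)) where rho = 26/47; Lq = 0.34

0.34


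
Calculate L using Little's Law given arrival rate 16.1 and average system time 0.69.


L = lambda * W = 16.1 * 0.69 = 11.11

11.11


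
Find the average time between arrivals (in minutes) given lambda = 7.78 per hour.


Mean interarrival time = 60/lambda = 60/7.78 = 7.71 minutes

7.71 minutes


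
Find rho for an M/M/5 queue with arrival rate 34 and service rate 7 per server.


rho = lambda/(c*mu) = 34/(5*7) = 0.9714

0.9714


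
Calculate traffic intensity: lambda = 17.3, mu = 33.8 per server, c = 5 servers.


rho = lambda / (c * mu) = 17.3 / (5 * 33.8) = 0.1024

0.1024


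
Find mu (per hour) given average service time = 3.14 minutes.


mu = 60 / avg_service_time = 60 / 3.14 = 19.11 per hour

19.11 per hour


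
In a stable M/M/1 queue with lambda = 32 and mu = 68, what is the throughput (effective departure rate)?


For a stable queue (lambda < mu), throughput = lambda = 32 per hour

32 per hour


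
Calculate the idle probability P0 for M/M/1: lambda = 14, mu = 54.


P0 = 1 - rho = 1 - 14/54 = 0.7407

0.7407


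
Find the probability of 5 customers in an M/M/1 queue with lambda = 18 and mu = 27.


rho = 18/27; P(n) = (1-rho)*rho^n = (1-18/27)*(18/27)^5 = 0.0439

0.0439


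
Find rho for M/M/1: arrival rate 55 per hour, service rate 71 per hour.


rho = lambda/mu = 55/71 = 0.7746

0.7746


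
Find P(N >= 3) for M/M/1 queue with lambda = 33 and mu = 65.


P(N >= 3) = rho^3 = (33/65)^3 = 0.1309

0.1309


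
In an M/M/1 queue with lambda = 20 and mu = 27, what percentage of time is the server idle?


Idle fraction = (1 - rho) * 100 = (1 - 20/27) * 100 = 25.9%

25.9%


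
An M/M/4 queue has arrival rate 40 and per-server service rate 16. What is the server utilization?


rho = lambda/(c*mu) = 40/(4*16) = 0.625

0.625
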